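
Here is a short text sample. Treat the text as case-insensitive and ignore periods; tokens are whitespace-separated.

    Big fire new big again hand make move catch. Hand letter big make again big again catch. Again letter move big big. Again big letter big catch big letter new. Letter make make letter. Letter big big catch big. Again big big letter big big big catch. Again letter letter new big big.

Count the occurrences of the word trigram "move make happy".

Scanning the 51 overlapping trigram windows for "move make happy":
  (none found)

0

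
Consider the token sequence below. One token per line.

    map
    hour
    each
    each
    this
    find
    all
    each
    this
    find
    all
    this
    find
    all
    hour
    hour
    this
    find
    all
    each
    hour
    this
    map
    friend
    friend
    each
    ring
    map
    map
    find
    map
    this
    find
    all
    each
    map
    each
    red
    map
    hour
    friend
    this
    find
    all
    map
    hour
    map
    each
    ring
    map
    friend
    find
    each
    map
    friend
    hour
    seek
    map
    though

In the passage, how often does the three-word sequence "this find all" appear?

Scanning the 57 overlapping trigram windows for "this find all":
  position 5–7: this find all
  position 9–11: this find all
  position 12–14: this find all
  position 17–19: this find all
  position 32–34: this find all
  position 42–44: this find all

6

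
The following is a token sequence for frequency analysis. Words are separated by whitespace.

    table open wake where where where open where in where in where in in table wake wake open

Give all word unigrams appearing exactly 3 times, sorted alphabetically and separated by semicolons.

Unigram counts meeting the condition (exactly 3 times):
  open: 3
  wake: 3

open; wake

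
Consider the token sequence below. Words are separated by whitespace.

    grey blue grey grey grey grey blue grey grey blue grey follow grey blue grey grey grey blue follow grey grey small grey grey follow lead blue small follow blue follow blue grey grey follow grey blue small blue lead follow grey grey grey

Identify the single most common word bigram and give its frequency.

"grey grey", 11 times

Bigram frequencies (highest first):
  grey grey: 11
  grey blue: 6
  blue grey: 5
  follow grey: 4
  grey follow: 3
  blue follow: 2
  … (10 more, each ≤ 2)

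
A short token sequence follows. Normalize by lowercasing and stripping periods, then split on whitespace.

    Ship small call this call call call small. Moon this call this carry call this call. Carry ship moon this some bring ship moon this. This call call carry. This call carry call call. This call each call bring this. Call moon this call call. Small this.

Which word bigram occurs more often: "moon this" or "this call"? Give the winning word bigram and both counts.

"moon this": 4 occurrences
"this call": 8 occurrences

"this call" (8 vs 4)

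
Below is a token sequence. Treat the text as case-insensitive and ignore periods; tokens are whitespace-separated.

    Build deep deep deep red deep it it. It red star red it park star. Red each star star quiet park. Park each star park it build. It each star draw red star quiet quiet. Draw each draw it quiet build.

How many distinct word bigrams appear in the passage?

33

41 tokens → 40 bigram windows in total.
Repeated bigrams (each contributes count−1 duplicates):
  each star: 3
  deep deep: 2
  it it: 2
  red star: 2
  star quiet: 2
  star red: 2
7 duplicate windows → 40 − 7 = 33 distinct.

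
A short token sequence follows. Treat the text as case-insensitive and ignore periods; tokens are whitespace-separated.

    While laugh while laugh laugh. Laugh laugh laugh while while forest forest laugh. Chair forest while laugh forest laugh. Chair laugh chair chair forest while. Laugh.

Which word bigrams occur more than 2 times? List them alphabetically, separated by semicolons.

laugh chair; laugh laugh; while laugh

Bigram counts meeting the condition (more than 2 times):
  laugh chair: 3
  laugh laugh: 4
  while laugh: 4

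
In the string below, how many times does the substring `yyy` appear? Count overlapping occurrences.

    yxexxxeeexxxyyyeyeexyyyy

3

Sliding a length-3 window over the 24 characters (22 positions):
  position 13–15: yyy
  position 21–23: yyy
  position 22–24: yyy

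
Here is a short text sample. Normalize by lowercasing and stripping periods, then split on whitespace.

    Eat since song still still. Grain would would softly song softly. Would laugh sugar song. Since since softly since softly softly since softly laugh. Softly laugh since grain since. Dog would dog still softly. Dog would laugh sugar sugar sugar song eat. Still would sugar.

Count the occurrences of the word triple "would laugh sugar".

Scanning the 43 overlapping trigram windows for "would laugh sugar":
  position 12–14: would laugh sugar
  position 36–38: would laugh sugar

2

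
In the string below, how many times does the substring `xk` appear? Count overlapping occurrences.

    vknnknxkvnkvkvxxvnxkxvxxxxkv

3

Sliding a length-2 window over the 28 characters (27 positions):
  position 7–8: xk
  position 19–20: xk
  position 26–27: xk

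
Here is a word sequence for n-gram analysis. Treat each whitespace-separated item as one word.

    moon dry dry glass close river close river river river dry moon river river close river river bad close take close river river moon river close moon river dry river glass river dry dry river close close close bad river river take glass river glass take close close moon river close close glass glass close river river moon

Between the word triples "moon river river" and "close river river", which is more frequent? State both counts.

"moon river river": 1 occurrence
"close river river": 4 occurrences

"close river river" (4 vs 1)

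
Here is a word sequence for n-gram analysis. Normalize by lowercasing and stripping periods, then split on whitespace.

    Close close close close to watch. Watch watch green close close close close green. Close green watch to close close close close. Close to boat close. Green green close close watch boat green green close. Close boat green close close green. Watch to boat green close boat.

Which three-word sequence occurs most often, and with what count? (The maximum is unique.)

"close close close", 7 times

Trigram frequencies (highest first):
  close close close: 7
  green close close: 4
  close close to: 2
  close close green: 2
  close green watch: 2
  green watch to: 2
  … (24 more, each ≤ 2)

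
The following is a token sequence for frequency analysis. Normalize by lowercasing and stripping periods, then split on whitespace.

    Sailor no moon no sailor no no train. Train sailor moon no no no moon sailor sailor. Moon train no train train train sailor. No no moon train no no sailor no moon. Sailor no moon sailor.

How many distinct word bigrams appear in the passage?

13

37 tokens → 36 bigram windows in total.
Repeated bigrams (each contributes count−1 duplicates):
  no moon: 5
  no no: 5
  sailor no: 5
  moon sailor: 3
  train train: 3
  moon no: 2
  moon train: 2
  no sailor: 2
  … (4 more repeated)
23 duplicate windows → 36 − 23 = 13 distinct.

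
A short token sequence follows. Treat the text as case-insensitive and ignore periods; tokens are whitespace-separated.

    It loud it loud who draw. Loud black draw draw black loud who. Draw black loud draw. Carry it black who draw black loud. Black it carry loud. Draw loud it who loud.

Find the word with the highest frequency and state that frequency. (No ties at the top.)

Unigram frequencies (highest first):
  loud: 9
  draw: 7
  black: 6
  it: 5
  who: 4
  carry: 2

"loud", 9 times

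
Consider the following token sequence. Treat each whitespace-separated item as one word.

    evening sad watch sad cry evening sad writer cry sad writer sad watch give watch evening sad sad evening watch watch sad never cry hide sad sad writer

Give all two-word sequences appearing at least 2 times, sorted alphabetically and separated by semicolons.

evening sad; sad sad; sad watch; sad writer; watch sad

Bigram counts meeting the condition (at least 2 times):
  evening sad: 3
  sad sad: 2
  sad watch: 2
  sad writer: 3
  watch sad: 2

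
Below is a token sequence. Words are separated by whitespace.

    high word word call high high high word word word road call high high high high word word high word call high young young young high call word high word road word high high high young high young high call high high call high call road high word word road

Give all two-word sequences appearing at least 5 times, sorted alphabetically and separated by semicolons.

call high; high high; high word; word word

Bigram counts meeting the condition (at least 5 times):
  call high: 5
  high high: 8
  high word: 6
  word word: 5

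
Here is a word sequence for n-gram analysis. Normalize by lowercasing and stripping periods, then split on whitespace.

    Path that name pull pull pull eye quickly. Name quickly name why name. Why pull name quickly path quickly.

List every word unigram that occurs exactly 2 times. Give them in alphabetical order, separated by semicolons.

Unigram counts meeting the condition (exactly 2 times):
  path: 2
  why: 2

path; why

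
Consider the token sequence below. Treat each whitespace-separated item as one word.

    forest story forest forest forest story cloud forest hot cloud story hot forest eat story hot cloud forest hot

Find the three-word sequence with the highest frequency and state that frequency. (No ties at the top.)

Trigram frequencies (highest first):
  cloud forest hot: 2
  forest story forest: 1
  story forest forest: 1
  forest forest forest: 1
  forest forest story: 1
  forest story cloud: 1
  … (10 more, each ≤ 1)

"cloud forest hot", 2 times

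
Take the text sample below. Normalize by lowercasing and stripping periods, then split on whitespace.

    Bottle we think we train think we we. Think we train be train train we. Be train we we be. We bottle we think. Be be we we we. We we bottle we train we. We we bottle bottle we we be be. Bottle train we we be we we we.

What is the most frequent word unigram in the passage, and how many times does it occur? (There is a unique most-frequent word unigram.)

Unigram frequencies (highest first):
  we: 26
  be: 8
  train: 7
  bottle: 6
  think: 4

"we", 26 times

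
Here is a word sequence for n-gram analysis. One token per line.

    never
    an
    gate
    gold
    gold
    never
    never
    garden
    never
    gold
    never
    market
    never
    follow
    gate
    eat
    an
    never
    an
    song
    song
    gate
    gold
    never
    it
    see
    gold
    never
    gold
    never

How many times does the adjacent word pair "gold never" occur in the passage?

5

Scanning the 29 overlapping bigram windows for "gold never":
  position 5–6: gold never
  position 10–11: gold never
  position 23–24: gold never
  position 27–28: gold never
  position 29–30: gold never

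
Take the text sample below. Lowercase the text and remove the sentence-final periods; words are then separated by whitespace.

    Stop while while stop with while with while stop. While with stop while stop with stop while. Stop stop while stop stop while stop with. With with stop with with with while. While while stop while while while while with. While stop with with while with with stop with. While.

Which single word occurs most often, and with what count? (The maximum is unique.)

"while", 19 times

Unigram frequencies (highest first):
  while: 19
  with: 16
  stop: 15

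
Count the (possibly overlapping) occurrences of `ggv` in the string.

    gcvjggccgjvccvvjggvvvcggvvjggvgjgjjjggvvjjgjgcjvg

4

Sliding a length-3 window over the 49 characters (47 positions):
  position 17–19: ggv
  position 23–25: ggv
  position 28–30: ggv
  position 37–39: ggv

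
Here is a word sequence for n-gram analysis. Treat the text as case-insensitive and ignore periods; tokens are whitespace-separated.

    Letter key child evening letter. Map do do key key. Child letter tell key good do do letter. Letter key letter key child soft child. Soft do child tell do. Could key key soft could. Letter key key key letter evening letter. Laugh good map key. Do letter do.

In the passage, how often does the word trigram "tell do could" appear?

1

Scanning the 47 overlapping trigram windows for "tell do could":
  position 29–31: tell do could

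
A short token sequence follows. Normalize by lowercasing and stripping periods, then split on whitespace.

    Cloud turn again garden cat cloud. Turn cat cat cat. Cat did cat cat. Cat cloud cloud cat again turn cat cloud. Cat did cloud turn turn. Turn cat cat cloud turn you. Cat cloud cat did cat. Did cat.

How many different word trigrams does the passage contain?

40 tokens → 38 trigram windows in total.
Repeated trigrams (each contributes count−1 duplicates):
  cat cat cat: 3
  cat did cat: 3
  cat cat cloud: 2
  cat cloud cat: 2
  cat cloud turn: 2
  cloud cat did: 2
  turn cat cat: 2
9 duplicate windows → 38 − 9 = 29 distinct.

29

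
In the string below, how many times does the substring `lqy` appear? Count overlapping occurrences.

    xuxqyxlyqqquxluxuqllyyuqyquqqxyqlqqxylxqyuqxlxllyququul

0

Sliding a length-3 window over the 55 characters (53 positions):
  (no match at any position)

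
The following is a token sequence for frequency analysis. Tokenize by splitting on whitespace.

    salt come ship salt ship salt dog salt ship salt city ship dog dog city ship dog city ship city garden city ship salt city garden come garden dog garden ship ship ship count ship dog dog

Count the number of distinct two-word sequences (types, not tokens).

37 tokens → 36 bigram windows in total.
Repeated bigrams (each contributes count−1 duplicates):
  city ship: 4
  ship salt: 4
  ship dog: 3
  city garden: 2
  dog city: 2
  dog dog: 2
  salt city: 2
  salt ship: 2
  … (1 more repeated)
14 duplicate windows → 36 − 14 = 22 distinct.

22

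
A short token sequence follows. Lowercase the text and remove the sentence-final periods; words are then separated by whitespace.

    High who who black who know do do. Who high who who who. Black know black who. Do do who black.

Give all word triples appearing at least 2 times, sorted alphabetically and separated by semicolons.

do do who; high who who; who who black

Trigram counts meeting the condition (at least 2 times):
  do do who: 2
  high who who: 2
  who who black: 2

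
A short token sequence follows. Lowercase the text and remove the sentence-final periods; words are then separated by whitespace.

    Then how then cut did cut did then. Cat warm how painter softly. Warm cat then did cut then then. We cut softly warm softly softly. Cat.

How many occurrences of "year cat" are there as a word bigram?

Scanning the 26 overlapping bigram windows for "year cat":
  (none found)

0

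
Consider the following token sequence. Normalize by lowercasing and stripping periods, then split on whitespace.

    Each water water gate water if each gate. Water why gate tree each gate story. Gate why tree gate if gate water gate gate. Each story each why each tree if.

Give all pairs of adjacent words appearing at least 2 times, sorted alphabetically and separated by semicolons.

each gate; gate water; water gate

Bigram counts meeting the condition (at least 2 times):
  each gate: 2
  gate water: 3
  water gate: 2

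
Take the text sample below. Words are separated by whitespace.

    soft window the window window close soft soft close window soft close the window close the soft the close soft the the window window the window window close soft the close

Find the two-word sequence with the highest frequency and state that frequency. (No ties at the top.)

Bigram frequencies (highest first):
  the window: 4
  window window: 3
  window close: 3
  close soft: 3
  soft the: 3
  window the: 2
  … (9 more, each ≤ 2)

"the window", 4 times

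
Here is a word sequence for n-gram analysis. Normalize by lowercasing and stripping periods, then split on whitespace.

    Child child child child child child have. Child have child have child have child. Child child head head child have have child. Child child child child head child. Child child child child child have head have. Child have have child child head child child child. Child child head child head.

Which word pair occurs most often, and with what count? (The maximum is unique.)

Bigram frequencies (highest first):
  child child: 21
  child have: 7
  have child: 7
  child head: 5
  head child: 4
  have have: 2
  … (3 more, each ≤ 1)

"child child", 21 times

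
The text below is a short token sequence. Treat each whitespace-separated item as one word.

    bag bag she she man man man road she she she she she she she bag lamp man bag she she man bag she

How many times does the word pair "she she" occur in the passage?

Scanning the 23 overlapping bigram windows for "she she":
  position 3–4: she she
  position 9–10: she she
  position 10–11: she she
  position 11–12: she she
  position 12–13: she she
  position 13–14: she she
  position 14–15: she she
  position 20–21: she she

8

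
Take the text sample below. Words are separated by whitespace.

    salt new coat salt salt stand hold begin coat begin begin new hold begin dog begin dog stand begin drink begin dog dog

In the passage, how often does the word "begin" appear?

7

Scanning the 23 tokens for "begin":
  position 8: begin
  position 10: begin
  position 11: begin
  position 14: begin
  position 16: begin
  position 19: begin
  position 21: begin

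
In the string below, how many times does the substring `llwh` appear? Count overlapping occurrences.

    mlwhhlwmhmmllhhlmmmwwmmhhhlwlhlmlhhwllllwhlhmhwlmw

Sliding a length-4 window over the 50 characters (47 positions):
  position 39–42: llwh

1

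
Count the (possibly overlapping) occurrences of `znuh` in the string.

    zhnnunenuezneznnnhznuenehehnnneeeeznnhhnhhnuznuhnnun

Sliding a length-4 window over the 52 characters (49 positions):
  position 45–48: znuh

1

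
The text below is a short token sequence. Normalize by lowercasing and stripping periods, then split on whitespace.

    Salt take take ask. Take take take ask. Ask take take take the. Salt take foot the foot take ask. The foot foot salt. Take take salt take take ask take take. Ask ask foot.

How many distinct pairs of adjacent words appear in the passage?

16

35 tokens → 34 bigram windows in total.
Repeated bigrams (each contributes count−1 duplicates):
  take take: 8
  take ask: 5
  salt take: 4
  ask take: 3
  ask ask: 2
  the foot: 2
18 duplicate windows → 34 − 18 = 16 distinct.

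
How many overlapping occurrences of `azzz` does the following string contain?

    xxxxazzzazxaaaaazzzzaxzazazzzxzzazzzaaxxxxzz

Sliding a length-4 window over the 44 characters (41 positions):
  position 5–8: azzz
  position 16–19: azzz
  position 26–29: azzz
  position 33–36: azzz

4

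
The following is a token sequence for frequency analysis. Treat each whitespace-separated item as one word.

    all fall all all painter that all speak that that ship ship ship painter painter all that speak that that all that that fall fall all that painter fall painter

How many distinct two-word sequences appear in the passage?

21

30 tokens → 29 bigram windows in total.
Repeated bigrams (each contributes count−1 duplicates):
  all that: 3
  that that: 3
  fall all: 2
  ship ship: 2
  speak that: 2
  that all: 2
8 duplicate windows → 29 − 8 = 21 distinct.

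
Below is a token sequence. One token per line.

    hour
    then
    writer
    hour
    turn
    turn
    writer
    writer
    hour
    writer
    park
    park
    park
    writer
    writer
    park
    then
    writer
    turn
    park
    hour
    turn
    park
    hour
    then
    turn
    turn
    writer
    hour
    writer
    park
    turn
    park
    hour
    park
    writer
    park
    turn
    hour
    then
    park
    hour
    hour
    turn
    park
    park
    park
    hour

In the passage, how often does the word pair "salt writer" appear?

Scanning the 47 overlapping bigram windows for "salt writer":
  (none found)

0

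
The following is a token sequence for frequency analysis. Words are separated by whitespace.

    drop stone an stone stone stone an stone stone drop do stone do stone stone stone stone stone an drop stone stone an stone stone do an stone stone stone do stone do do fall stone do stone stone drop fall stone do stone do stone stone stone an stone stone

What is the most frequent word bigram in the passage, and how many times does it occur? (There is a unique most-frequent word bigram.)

"stone stone", 15 times

Bigram frequencies (highest first):
  stone stone: 15
  stone do: 7
  do stone: 6
  stone an: 5
  an stone: 5
  drop stone: 2
  … (8 more, each ≤ 2)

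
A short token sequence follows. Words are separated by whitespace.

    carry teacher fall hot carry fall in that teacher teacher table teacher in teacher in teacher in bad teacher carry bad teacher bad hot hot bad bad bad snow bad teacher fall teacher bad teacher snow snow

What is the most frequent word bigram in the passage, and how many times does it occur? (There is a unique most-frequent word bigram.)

Bigram frequencies (highest first):
  bad teacher: 4
  teacher in: 3
  teacher fall: 2
  in teacher: 2
  teacher bad: 2
  bad bad: 2
  … (21 more, each ≤ 1)

"bad teacher", 4 times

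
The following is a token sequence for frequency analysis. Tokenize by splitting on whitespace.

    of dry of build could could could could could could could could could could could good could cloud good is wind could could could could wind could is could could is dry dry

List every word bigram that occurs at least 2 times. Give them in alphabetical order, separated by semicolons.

Bigram counts meeting the condition (at least 2 times):
  could could: 14
  could is: 2
  wind could: 2

could could; could is; wind could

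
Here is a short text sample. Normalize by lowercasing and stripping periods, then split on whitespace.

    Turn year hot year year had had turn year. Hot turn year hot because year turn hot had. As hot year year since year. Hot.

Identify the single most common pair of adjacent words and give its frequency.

Bigram frequencies (highest first):
  year hot: 4
  turn year: 3
  hot year: 2
  year year: 2
  year had: 1
  had had: 1
  … (11 more, each ≤ 1)

"year hot", 4 times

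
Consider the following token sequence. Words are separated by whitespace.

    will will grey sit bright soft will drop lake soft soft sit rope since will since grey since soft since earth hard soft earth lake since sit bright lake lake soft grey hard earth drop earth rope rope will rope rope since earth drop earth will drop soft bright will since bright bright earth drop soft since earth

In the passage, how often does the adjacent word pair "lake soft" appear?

2

Scanning the 57 overlapping bigram windows for "lake soft":
  position 9–10: lake soft
  position 30–31: lake soft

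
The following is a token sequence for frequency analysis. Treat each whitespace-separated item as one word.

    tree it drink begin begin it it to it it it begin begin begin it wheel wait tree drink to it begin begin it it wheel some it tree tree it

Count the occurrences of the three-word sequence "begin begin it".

3

Scanning the 29 overlapping trigram windows for "begin begin it":
  position 4–6: begin begin it
  position 13–15: begin begin it
  position 22–24: begin begin it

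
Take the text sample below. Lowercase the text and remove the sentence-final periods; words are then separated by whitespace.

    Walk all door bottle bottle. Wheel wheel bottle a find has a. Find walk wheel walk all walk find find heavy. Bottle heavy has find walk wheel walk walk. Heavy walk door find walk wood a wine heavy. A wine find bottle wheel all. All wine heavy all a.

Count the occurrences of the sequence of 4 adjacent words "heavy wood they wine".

Scanning the 46 overlapping 4-gram windows for "heavy wood they wine":
  (none found)

0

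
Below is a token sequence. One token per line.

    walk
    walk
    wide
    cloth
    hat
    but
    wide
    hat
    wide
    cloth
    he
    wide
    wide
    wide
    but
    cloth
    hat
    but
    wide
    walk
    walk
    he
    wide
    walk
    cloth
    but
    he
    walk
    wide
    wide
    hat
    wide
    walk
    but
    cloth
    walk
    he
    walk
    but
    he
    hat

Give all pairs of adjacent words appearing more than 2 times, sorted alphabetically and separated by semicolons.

wide walk; wide wide

Bigram counts meeting the condition (more than 2 times):
  wide walk: 3
  wide wide: 3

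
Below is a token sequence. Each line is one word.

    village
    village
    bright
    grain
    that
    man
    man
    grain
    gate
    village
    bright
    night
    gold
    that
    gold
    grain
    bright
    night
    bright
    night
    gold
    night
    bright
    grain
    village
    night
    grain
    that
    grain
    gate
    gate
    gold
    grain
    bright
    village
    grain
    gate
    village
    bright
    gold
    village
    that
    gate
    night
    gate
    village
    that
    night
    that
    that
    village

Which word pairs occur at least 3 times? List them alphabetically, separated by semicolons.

Bigram counts meeting the condition (at least 3 times):
  bright night: 3
  gate village: 3
  grain gate: 3
  village bright: 3

bright night; gate village; grain gate; village bright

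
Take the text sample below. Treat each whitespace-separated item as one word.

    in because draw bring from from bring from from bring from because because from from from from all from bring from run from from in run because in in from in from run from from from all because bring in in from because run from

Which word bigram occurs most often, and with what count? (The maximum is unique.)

Bigram frequencies (highest first):
  from from: 8
  bring from: 4
  from bring: 3
  run from: 3
  in from: 3
  from because: 2
  … (17 more, each ≤ 2)

"from from", 8 times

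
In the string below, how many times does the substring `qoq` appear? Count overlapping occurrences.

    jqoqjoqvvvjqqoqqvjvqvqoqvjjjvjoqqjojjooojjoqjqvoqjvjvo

Sliding a length-3 window over the 54 characters (52 positions):
  position 2–4: qoq
  position 13–15: qoq
  position 22–24: qoq

3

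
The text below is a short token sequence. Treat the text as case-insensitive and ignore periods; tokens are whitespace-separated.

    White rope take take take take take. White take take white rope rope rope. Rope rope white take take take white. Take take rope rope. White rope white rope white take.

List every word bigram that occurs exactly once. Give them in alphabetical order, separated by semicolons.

rope take; take rope

Bigram counts meeting the condition (exactly once):
  rope take: 1
  take rope: 1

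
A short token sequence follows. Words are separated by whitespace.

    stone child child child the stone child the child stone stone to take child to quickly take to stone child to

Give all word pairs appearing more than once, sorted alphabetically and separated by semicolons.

Bigram counts meeting the condition (more than once):
  child child: 2
  child the: 2
  child to: 2
  stone child: 3

child child; child the; child to; stone child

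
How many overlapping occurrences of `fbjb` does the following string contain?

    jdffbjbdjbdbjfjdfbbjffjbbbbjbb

Sliding a length-4 window over the 30 characters (27 positions):
  position 4–7: fbjb

1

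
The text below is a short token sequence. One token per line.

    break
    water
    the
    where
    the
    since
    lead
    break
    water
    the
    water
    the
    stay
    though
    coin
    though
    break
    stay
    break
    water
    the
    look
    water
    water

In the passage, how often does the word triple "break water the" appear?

Scanning the 22 overlapping trigram windows for "break water the":
  position 1–3: break water the
  position 8–10: break water the
  position 19–21: break water the

3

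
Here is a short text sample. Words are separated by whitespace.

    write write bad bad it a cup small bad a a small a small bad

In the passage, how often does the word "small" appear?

3

Scanning the 15 tokens for "small":
  position 8: small
  position 12: small
  position 14: small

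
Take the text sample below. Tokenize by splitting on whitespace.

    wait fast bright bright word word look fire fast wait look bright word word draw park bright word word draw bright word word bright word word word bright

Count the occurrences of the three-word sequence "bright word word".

Scanning the 26 overlapping trigram windows for "bright word word":
  position 4–6: bright word word
  position 12–14: bright word word
  position 17–19: bright word word
  position 21–23: bright word word
  position 24–26: bright word word

5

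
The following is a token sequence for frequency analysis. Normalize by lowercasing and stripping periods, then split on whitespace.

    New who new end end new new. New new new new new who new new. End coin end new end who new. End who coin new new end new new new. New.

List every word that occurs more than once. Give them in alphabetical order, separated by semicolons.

coin; end; new; who

Unigram counts meeting the condition (more than once):
  coin: 2
  end: 7
  new: 19
  who: 4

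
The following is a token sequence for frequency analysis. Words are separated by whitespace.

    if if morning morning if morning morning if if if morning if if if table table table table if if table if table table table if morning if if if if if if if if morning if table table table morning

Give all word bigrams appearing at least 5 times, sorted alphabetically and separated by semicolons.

if if; if morning; morning if; table table

Bigram counts meeting the condition (at least 5 times):
  if if: 13
  if morning: 5
  morning if: 5
  table table: 7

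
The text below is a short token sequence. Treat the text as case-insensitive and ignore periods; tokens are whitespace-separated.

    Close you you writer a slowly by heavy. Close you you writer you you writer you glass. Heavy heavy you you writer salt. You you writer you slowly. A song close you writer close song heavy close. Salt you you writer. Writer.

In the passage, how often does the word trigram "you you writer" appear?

Scanning the 40 overlapping trigram windows for "you you writer":
  position 2–4: you you writer
  position 10–12: you you writer
  position 13–15: you you writer
  position 20–22: you you writer
  position 24–26: you you writer
  position 39–41: you you writer

6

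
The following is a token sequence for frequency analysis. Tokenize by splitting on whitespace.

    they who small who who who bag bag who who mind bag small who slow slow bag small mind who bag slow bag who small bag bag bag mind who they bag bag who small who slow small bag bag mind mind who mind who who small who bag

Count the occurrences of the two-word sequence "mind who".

Scanning the 48 overlapping bigram windows for "mind who":
  position 19–20: mind who
  position 29–30: mind who
  position 42–43: mind who
  position 44–45: mind who

4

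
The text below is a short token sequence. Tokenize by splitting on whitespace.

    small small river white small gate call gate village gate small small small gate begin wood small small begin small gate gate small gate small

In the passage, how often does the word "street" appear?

Scanning the 25 tokens for "street":
  (none found)

0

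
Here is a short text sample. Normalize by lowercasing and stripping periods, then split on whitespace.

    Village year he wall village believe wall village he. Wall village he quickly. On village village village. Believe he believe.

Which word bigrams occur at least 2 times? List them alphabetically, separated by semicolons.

Bigram counts meeting the condition (at least 2 times):
  he wall: 2
  village believe: 2
  village he: 2
  village village: 2
  wall village: 3

he wall; village believe; village he; village village; wall village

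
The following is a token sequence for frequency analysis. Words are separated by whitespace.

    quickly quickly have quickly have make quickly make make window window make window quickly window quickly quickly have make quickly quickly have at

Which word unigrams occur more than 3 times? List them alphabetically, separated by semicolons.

have; make; quickly; window

Unigram counts meeting the condition (more than 3 times):
  have: 4
  make: 5
  quickly: 9
  window: 4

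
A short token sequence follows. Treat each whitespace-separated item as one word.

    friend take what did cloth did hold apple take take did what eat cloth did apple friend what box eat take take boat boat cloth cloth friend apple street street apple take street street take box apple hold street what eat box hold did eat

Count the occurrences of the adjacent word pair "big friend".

0

Scanning the 44 overlapping bigram windows for "big friend":
  (none found)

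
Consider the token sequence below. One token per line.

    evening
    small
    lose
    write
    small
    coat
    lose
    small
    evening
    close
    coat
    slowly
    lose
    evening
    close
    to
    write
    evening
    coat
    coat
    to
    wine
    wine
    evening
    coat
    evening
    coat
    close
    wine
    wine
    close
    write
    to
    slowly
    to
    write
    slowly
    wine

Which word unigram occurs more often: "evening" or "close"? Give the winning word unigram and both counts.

"evening" (6 vs 4)

"evening": 6 occurrences
"close": 4 occurrences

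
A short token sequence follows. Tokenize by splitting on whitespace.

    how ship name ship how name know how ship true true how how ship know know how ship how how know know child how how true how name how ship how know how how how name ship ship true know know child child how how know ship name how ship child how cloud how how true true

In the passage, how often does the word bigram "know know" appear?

Scanning the 56 overlapping bigram windows for "know know":
  position 15–16: know know
  position 21–22: know know
  position 40–41: know know

3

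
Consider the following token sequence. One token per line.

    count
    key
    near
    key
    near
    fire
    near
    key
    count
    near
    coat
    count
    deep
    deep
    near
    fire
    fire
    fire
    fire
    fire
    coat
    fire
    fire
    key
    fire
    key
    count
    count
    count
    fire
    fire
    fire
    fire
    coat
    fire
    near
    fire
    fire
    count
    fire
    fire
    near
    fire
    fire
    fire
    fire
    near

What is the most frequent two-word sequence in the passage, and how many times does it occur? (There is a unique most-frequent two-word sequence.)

"fire fire", 13 times

Bigram frequencies (highest first):
  fire fire: 13
  near fire: 4
  fire near: 4
  key near: 2
  near key: 2
  key count: 2
  … (14 more, each ≤ 2)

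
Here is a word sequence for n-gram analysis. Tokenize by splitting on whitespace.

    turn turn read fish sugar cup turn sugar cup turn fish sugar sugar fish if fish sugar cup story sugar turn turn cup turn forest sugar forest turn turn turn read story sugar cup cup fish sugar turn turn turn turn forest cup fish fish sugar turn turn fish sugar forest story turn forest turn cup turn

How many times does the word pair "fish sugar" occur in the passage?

6

Scanning the 56 overlapping bigram windows for "fish sugar":
  position 4–5: fish sugar
  position 11–12: fish sugar
  position 16–17: fish sugar
  position 36–37: fish sugar
  position 45–46: fish sugar
  position 49–50: fish sugar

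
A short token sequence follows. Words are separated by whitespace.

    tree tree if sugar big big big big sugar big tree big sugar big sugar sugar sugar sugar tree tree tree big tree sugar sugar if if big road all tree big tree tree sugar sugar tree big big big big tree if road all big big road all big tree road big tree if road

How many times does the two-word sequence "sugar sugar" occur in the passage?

5

Scanning the 55 overlapping bigram windows for "sugar sugar":
  position 15–16: sugar sugar
  position 16–17: sugar sugar
  position 17–18: sugar sugar
  position 24–25: sugar sugar
  position 35–36: sugar sugar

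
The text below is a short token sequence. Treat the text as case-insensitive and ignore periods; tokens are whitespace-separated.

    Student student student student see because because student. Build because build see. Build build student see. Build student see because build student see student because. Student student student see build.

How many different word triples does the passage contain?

21

30 tokens → 28 trigram windows in total.
Repeated trigrams (each contributes count−1 duplicates):
  build student see: 3
  student student student: 3
  student see because: 2
  student see build: 2
  student student see: 2
7 duplicate windows → 28 − 7 = 21 distinct.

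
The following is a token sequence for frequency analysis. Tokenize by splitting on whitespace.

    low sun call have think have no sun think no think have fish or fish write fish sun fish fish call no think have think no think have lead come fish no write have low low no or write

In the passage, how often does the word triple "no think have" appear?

Scanning the 37 overlapping trigram windows for "no think have":
  position 10–12: no think have
  position 22–24: no think have
  position 26–28: no think have

3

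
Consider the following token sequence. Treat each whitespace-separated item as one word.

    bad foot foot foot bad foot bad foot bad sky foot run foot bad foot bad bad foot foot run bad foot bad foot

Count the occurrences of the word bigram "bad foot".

7

Scanning the 23 overlapping bigram windows for "bad foot":
  position 1–2: bad foot
  position 5–6: bad foot
  position 7–8: bad foot
  position 14–15: bad foot
  position 17–18: bad foot
  position 21–22: bad foot
  position 23–24: bad foot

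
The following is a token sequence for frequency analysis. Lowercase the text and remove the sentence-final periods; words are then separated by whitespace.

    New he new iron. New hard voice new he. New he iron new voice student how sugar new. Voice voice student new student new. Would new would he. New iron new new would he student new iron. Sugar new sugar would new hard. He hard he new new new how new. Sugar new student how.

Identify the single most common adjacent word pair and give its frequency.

"he new", 4 times

Bigram frequencies (highest first):
  he new: 4
  new he: 3
  new iron: 3
  iron new: 3
  sugar new: 3
  student new: 3
  … (22 more, each ≤ 3)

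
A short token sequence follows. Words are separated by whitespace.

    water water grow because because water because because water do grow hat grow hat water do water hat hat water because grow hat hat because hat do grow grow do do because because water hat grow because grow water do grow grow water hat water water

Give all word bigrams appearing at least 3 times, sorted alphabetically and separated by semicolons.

Bigram counts meeting the condition (at least 3 times):
  because because: 3
  because water: 3
  do grow: 3
  grow hat: 3
  hat water: 3
  water do: 3
  water hat: 3

because because; because water; do grow; grow hat; hat water; water do; water hat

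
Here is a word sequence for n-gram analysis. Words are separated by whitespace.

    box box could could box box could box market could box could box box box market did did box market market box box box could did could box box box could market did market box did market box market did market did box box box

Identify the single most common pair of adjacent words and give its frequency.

Bigram frequencies (highest first):
  box box: 10
  box could: 5
  could box: 5
  box market: 4
  market did: 4
  market box: 3
  … (10 more, each ≤ 3)

"box box", 10 times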